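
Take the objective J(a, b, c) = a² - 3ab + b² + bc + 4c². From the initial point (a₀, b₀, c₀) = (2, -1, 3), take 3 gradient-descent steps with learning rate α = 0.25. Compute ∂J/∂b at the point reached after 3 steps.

-5.53125

∇J = (2a - 3b, -3a + 2b + c, b + 8c)
Step 1: at (2, -1, 3), ∇J = (7, -5, 23) → (2, -1, 3) − 0.25·(7, -5, 23) = (0.25, 0.25, -2.75)
Step 2: at (0.25, 0.25, -2.75), ∇J = (-0.25, -3, -21.75) → (0.25, 0.25, -2.75) − 0.25·(-0.25, -3, -21.75) = (0.3125, 1, 2.6875)
Step 3: at (0.3125, 1, 2.6875), ∇J = (-2.375, 3.75, 22.5) → (0.3125, 1, 2.6875) − 0.25·(-2.375, 3.75, 22.5) = (0.90625, 0.0625, -2.9375)
∂J/∂b at (0.90625, 0.0625, -2.9375) = -5.53125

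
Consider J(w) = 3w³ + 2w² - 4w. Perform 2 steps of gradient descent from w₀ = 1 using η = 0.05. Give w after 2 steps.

J′(w) = 9w² + 4w - 4
w₁ = 1 − 0.05·9 = 0.55
w₂ = 0.55 − 0.05·0.9225 = 0.503875

0.503875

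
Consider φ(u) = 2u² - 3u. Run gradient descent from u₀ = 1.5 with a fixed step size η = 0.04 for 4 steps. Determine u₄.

φ′(u) = 4u - 3
u₁ = 1.5 − 0.04·3 = 1.38
u₂ = 1.38 − 0.04·2.52 = 1.2792
u₃ = 1.2792 − 0.04·2.1168 = 1.194528
u₄ = 1.194528 − 0.04·1.778112 = 1.12340352

1.12340352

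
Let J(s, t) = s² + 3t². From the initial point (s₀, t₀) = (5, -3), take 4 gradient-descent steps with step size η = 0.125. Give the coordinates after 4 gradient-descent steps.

(1.58203125, -0.01171875)

∇J = (2s, 6t)
(s₁, t₁) = (5, -3) − 0.125·(10, -18) = (3.75, -0.75)
(s₂, t₂) = (3.75, -0.75) − 0.125·(7.5, -4.5) = (2.8125, -0.1875)
(s₃, t₃) = (2.8125, -0.1875) − 0.125·(5.625, -1.125) = (2.109375, -0.046875)
(s₄, t₄) = (2.109375, -0.046875) − 0.125·(4.21875, -0.28125) = (1.58203125, -0.01171875)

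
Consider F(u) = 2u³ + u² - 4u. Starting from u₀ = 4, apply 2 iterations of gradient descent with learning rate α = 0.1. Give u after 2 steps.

-26

F′(u) = 6u² + 2u - 4
u₁ = 4 − 0.1·100 = -6
u₂ = -6 − 0.1·200 = -26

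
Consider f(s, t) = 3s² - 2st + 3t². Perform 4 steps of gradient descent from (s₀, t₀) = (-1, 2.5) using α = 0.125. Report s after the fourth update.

∇f = (6s - 2t, -2s + 6t)
(s₁, t₁) = (-1, 2.5) − 0.125·(-11, 17) = (0.375, 0.375)
(s₂, t₂) = (0.375, 0.375) − 0.125·(1.5, 1.5) = (0.1875, 0.1875)
(s₃, t₃) = (0.1875, 0.1875) − 0.125·(0.75, 0.75) = (0.09375, 0.09375)
(s₄, t₄) = (0.09375, 0.09375) − 0.125·(0.375, 0.375) = (0.046875, 0.046875)
s = 0.046875

0.046875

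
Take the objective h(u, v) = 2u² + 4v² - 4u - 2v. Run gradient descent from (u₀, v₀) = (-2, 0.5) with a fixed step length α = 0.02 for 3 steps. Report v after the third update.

∇h = (4u - 4, 8v - 2)
(u₁, v₁) = (-2, 0.5) − 0.02·(-12, 2) = (-1.76, 0.46)
(u₂, v₂) = (-1.76, 0.46) − 0.02·(-11.04, 1.68) = (-1.5392, 0.4264)
(u₃, v₃) = (-1.5392, 0.4264) − 0.02·(-10.1568, 1.4112) = (-1.336064, 0.398176)
v = 0.398176

0.398176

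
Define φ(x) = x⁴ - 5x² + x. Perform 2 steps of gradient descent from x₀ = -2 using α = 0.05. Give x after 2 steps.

-1.615275

φ′(x) = 4x³ - 10x + 1
Step 1: φ′(-2) = -11; x₁ = -2 − 0.05·(-11) = -1.45
Step 2: φ′(-1.45) = 3.3055; x₂ = -1.45 − 0.05·3.3055 = -1.615275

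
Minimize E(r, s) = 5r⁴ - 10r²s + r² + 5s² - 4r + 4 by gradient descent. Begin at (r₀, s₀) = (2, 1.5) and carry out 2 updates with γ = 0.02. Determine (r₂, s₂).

∇E = (20r³ - 20rs + 2r - 4, -10r² + 10s)
Step 1: at (2, 1.5), ∇E = (100, -25) → (2, 1.5) − 0.02·(100, -25) = (0, 2)
Step 2: at (0, 2), ∇E = (-4, 20) → (0, 2) − 0.02·(-4, 20) = (0.08, 1.6)

(0.08, 1.6)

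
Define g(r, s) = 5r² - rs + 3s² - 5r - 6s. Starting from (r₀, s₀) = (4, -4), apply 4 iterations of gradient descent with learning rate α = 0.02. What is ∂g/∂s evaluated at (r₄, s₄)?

∇g = (10r - s - 5, -r + 6s - 6)
Step 1: at (4, -4), ∇g = (39, -34) → (4, -4) − 0.02·(39, -34) = (3.22, -3.32)
Step 2: at (3.22, -3.32), ∇g = (30.52, -29.14) → (3.22, -3.32) − 0.02·(30.52, -29.14) = (2.6096, -2.7372)
Step 3: at (2.6096, -2.7372), ∇g = (23.8332, -25.0328) → (2.6096, -2.7372) − 0.02·(23.8332, -25.0328) = (2.132936, -2.236544)
Step 4: at (2.132936, -2.236544), ∇g = (18.565904, -21.5522) → (2.132936, -2.236544) − 0.02·(18.565904, -21.5522) = (1.76161792, -1.8055)
∂g/∂s at (1.76161792, -1.8055) = -18.59461792

-18.59461792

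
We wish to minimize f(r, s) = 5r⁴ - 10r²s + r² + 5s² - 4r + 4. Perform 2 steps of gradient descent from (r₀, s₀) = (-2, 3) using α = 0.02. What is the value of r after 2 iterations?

∇f = (20r³ - 20rs + 2r - 4, -10r² + 10s)
(r₁, s₁) = (-2, 3) − 0.02·(-48, -10) = (-1.04, 3.2)
(r₂, s₂) = (-1.04, 3.2) − 0.02·(37.98272, 21.184) = (-1.7996544, 2.77632)
r = -1.7996544

-1.7996544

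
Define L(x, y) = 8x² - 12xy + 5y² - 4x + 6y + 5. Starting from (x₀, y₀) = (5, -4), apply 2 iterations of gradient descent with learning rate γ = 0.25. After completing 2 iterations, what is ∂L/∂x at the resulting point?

∇L = (16x - 12y - 4, -12x + 10y + 6)
Step 1: at (5, -4), ∇L = (124, -94) → (5, -4) − 0.25·(124, -94) = (-26, 19.5)
Step 2: at (-26, 19.5), ∇L = (-654, 513) → (-26, 19.5) − 0.25·(-654, 513) = (137.5, -108.75)
∂L/∂x at (137.5, -108.75) = 3501

3501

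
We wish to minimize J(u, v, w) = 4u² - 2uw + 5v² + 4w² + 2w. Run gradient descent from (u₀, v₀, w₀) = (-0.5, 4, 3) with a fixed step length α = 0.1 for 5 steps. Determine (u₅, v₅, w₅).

∇J = (8u - 2w, 10v, -2u + 8w + 2)
(u₁, v₁, w₁) = (-0.5, 4, 3) − 0.1·(-10, 40, 27) = (0.5, 0, 0.3)
(u₂, v₂, w₂) = (0.5, 0, 0.3) − 0.1·(3.4, 0, 3.4) = (0.16, 0, -0.04)
(u₃, v₃, w₃) = (0.16, 0, -0.04) − 0.1·(1.36, 0, 1.36) = (0.024, 0, -0.176)
(u₄, v₄, w₄) = (0.024, 0, -0.176) − 0.1·(0.544, 0, 0.544) = (-0.0304, 0, -0.2304)
(u₅, v₅, w₅) = (-0.0304, 0, -0.2304) − 0.1·(0.2176, 0, 0.2176) = (-0.05216, 0, -0.25216)

(-0.05216, 0, -0.25216)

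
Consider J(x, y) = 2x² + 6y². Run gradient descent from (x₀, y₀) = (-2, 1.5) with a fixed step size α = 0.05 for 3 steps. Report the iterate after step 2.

∇J = (4x, 12y)
Step 1: at (-2, 1.5), ∇J = (-8, 18) → (-2, 1.5) − 0.05·(-8, 18) = (-1.6, 0.6)
Step 2: at (-1.6, 0.6), ∇J = (-6.4, 7.2) → (-1.6, 0.6) − 0.05·(-6.4, 7.2) = (-1.28, 0.24)

(-1.28, 0.24)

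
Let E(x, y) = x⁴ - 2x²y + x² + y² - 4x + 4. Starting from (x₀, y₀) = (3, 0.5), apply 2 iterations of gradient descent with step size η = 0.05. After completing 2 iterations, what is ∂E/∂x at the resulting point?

∇E = (4x³ - 4xy + 2x - 4, -2x² + 2y)
Step 1: at (3, 0.5), ∇E = (104, -17) → (3, 0.5) − 0.05·(104, -17) = (-2.2, 1.35)
Step 2: at (-2.2, 1.35), ∇E = (-39.112, -6.98) → (-2.2, 1.35) − 0.05·(-39.112, -6.98) = (-0.2444, 1.699)
∂E/∂x at (-0.2444, 1.699) = -2.886250977536

-2.886250977536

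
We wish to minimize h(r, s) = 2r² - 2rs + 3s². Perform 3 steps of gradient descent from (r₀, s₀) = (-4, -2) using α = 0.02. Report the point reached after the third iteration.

∇h = (4r - 2s, -2r + 6s)
(r₁, s₁) = (-4, -2) − 0.02·(-12, -4) = (-3.76, -1.92)
(r₂, s₂) = (-3.76, -1.92) − 0.02·(-11.2, -4) = (-3.536, -1.84)
(r₃, s₃) = (-3.536, -1.84) − 0.02·(-10.464, -3.968) = (-3.32672, -1.76064)

(-3.32672, -1.76064)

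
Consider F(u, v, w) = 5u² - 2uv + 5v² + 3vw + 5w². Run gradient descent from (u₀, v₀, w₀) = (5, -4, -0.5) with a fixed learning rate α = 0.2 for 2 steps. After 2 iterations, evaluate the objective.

1618.1264

∇F = (10u - 2v, -2u + 10v + 3w, 3v + 10w)
(u₁, v₁, w₁) = (5, -4, -0.5) − 0.2·(58, -51.5, -17) = (-6.6, 6.3, 2.9)
(u₂, v₂, w₂) = (-6.6, 6.3, 2.9) − 0.2·(-78.6, 84.9, 47.9) = (9.12, -10.68, -6.68)
F(9.12, -10.68, -6.68) = 1618.1264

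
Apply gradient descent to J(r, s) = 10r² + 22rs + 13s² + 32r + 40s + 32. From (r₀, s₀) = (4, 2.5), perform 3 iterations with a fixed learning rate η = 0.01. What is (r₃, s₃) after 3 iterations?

(0.922856, -1.075284)

∇J = (20r + 22s + 32, 22r + 26s + 40)
Step 1: at (4, 2.5), ∇J = (167, 193) → (4, 2.5) − 0.01·(167, 193) = (2.33, 0.57)
Step 2: at (2.33, 0.57), ∇J = (91.14, 106.08) → (2.33, 0.57) − 0.01·(91.14, 106.08) = (1.4186, -0.4908)
Step 3: at (1.4186, -0.4908), ∇J = (49.5744, 58.4484) → (1.4186, -0.4908) − 0.01·(49.5744, 58.4484) = (0.922856, -1.075284)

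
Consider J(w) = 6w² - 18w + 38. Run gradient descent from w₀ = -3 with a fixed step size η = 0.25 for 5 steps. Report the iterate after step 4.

J′(w) = 12w - 18
w₁ = -3 − 0.25·(-54) = 10.5
w₂ = 10.5 − 0.25·108 = -16.5
w₃ = -16.5 − 0.25·(-216) = 37.5
w₄ = 37.5 − 0.25·432 = -70.5

-70.5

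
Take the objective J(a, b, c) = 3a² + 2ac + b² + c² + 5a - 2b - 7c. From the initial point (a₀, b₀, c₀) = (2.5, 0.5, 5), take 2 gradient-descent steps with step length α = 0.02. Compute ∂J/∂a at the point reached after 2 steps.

22.6912

∇J = (6a + 2c + 5, 2b - 2, 2a + 2c - 7)
Step 1: at (2.5, 0.5, 5), ∇J = (30, -1, 8) → (2.5, 0.5, 5) − 0.02·(30, -1, 8) = (1.9, 0.52, 4.84)
Step 2: at (1.9, 0.52, 4.84), ∇J = (26.08, -0.96, 6.48) → (1.9, 0.52, 4.84) − 0.02·(26.08, -0.96, 6.48) = (1.3784, 0.5392, 4.7104)
∂J/∂a at (1.3784, 0.5392, 4.7104) = 22.6912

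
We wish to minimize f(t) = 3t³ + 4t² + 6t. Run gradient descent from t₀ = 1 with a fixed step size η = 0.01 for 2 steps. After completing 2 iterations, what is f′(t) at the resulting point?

f′(t) = 9t² + 8t + 6
t₁ = 1 − 0.01·23 = 0.77
t₂ = 0.77 − 0.01·17.4961 = 0.595039
f′(t) at (0.595039) = 13.946954703689

13.946954703689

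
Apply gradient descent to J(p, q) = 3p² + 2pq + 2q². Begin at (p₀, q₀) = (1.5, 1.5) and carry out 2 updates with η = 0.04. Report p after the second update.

∇J = (6p + 2q, 2p + 4q)
Step 1: at (1.5, 1.5), ∇J = (12, 9) → (1.5, 1.5) − 0.04·(12, 9) = (1.02, 1.14)
Step 2: at (1.02, 1.14), ∇J = (8.4, 6.6) → (1.02, 1.14) − 0.04·(8.4, 6.6) = (0.684, 0.876)
p = 0.684

0.684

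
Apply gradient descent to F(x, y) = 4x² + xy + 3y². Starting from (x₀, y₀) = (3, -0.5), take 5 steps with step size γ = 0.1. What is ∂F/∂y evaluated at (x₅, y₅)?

∇F = (8x + y, x + 6y)
(x₁, y₁) = (3, -0.5) − 0.1·(23.5, 0) = (0.65, -0.5)
(x₂, y₂) = (0.65, -0.5) − 0.1·(4.7, -2.35) = (0.18, -0.265)
(x₃, y₃) = (0.18, -0.265) − 0.1·(1.175, -1.41) = (0.0625, -0.124)
(x₄, y₄) = (0.0625, -0.124) − 0.1·(0.376, -0.6815) = (0.0249, -0.05585)
(x₅, y₅) = (0.0249, -0.05585) − 0.1·(0.14335, -0.3102) = (0.010565, -0.02483)
∂F/∂y at (0.010565, -0.02483) = -0.138415

-0.138415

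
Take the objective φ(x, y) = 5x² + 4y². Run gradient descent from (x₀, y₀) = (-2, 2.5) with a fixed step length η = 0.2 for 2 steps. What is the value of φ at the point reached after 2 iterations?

∇φ = (10x, 8y)
Step 1: at (-2, 2.5), ∇φ = (-20, 20) → (-2, 2.5) − 0.2·(-20, 20) = (2, -1.5)
Step 2: at (2, -1.5), ∇φ = (20, -12) → (2, -1.5) − 0.2·(20, -12) = (-2, 0.9)
φ(-2, 0.9) = 23.24

23.24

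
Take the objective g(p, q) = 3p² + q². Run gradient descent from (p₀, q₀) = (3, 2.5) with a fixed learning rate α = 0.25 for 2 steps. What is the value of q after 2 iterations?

0.625

∇g = (6p, 2q)
Step 1: at (3, 2.5), ∇g = (18, 5) → (3, 2.5) − 0.25·(18, 5) = (-1.5, 1.25)
Step 2: at (-1.5, 1.25), ∇g = (-9, 2.5) → (-1.5, 1.25) − 0.25·(-9, 2.5) = (0.75, 0.625)
q = 0.625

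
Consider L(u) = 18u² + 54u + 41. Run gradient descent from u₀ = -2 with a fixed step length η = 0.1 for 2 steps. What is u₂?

-4.88

L′(u) = 36u + 54
Step 1: L′(-2) = -18; u₁ = -2 − 0.1·(-18) = -0.2
Step 2: L′(-0.2) = 46.8; u₂ = -0.2 − 0.1·46.8 = -4.88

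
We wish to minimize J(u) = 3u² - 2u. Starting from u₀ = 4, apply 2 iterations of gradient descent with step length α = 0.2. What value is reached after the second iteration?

J′(u) = 6u - 2
Step 1: J′(4) = 22; u₁ = 4 − 0.2·22 = -0.4
Step 2: J′(-0.4) = -4.4; u₂ = -0.4 − 0.2·(-4.4) = 0.48

0.48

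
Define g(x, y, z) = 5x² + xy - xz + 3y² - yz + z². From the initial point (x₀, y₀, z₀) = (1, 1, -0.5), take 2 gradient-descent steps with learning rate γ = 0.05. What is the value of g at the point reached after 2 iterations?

∇g = (10x + y - z, x + 6y - z, -x - y + 2z)
Step 1: at (1, 1, -0.5), ∇g = (11.5, 7.5, -3) → (1, 1, -0.5) − 0.05·(11.5, 7.5, -3) = (0.425, 0.625, -0.35)
Step 2: at (0.425, 0.625, -0.35), ∇g = (5.225, 4.525, -1.75) → (0.425, 0.625, -0.35) − 0.05·(5.225, 4.525, -1.75) = (0.16375, 0.39875, -0.2625)
g(0.16375, 0.39875, -0.2625) = 0.8929328125

0.8929328125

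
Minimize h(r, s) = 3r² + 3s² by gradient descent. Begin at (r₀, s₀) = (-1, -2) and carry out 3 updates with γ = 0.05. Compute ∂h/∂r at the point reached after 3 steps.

∇h = (6r, 6s)
Step 1: at (-1, -2), ∇h = (-6, -12) → (-1, -2) − 0.05·(-6, -12) = (-0.7, -1.4)
Step 2: at (-0.7, -1.4), ∇h = (-4.2, -8.4) → (-0.7, -1.4) − 0.05·(-4.2, -8.4) = (-0.49, -0.98)
Step 3: at (-0.49, -0.98), ∇h = (-2.94, -5.88) → (-0.49, -0.98) − 0.05·(-2.94, -5.88) = (-0.343, -0.686)
∂h/∂r at (-0.343, -0.686) = -2.058

-2.058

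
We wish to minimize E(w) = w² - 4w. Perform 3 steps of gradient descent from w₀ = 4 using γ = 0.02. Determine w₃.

3.769472

E′(w) = 2w - 4
w₁ = 4 − 0.02·4 = 3.92
w₂ = 3.92 − 0.02·3.84 = 3.8432
w₃ = 3.8432 − 0.02·3.6864 = 3.769472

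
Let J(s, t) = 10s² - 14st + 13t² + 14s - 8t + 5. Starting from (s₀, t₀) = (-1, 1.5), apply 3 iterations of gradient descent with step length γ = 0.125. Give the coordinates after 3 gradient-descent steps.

∇J = (20s - 14t + 14, -14s + 26t - 8)
Step 1: at (-1, 1.5), ∇J = (-27, 45) → (-1, 1.5) − 0.125·(-27, 45) = (2.375, -4.125)
Step 2: at (2.375, -4.125), ∇J = (119.25, -148.5) → (2.375, -4.125) − 0.125·(119.25, -148.5) = (-12.53125, 14.4375)
Step 3: at (-12.53125, 14.4375), ∇J = (-438.75, 542.8125) → (-12.53125, 14.4375) − 0.125·(-438.75, 542.8125) = (42.3125, -53.4140625)

(42.3125, -53.4140625)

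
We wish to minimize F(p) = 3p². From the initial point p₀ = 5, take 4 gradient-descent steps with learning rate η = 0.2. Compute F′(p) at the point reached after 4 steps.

F′(p) = 6p
Step 1: F′(5) = 30; p₁ = 5 − 0.2·30 = -1
Step 2: F′(-1) = -6; p₂ = -1 − 0.2·(-6) = 0.2
Step 3: F′(0.2) = 1.2; p₃ = 0.2 − 0.2·1.2 = -0.04
Step 4: F′(-0.04) = -0.24; p₄ = -0.04 − 0.2·(-0.24) = 0.008
F′(p) at (0.008) = 0.048

0.048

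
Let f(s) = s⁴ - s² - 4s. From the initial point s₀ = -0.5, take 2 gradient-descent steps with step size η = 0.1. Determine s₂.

f′(s) = 4s³ - 2s - 4
s₁ = -0.5 − 0.1·(-3.5) = -0.15
s₂ = -0.15 − 0.1·(-3.7135) = 0.22135

0.22135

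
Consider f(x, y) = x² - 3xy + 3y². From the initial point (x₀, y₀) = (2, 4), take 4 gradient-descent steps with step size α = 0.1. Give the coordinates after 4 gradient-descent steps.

∇f = (2x - 3y, -3x + 6y)
(x₁, y₁) = (2, 4) − 0.1·(-8, 18) = (2.8, 2.2)
(x₂, y₂) = (2.8, 2.2) − 0.1·(-1, 4.8) = (2.9, 1.72)
(x₃, y₃) = (2.9, 1.72) − 0.1·(0.64, 1.62) = (2.836, 1.558)
(x₄, y₄) = (2.836, 1.558) − 0.1·(0.998, 0.84) = (2.7362, 1.474)

(2.7362, 1.474)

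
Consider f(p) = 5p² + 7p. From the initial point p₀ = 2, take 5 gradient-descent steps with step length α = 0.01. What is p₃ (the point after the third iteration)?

1.2683

f′(p) = 10p + 7
Step 1: f′(2) = 27; p₁ = 2 − 0.01·27 = 1.73
Step 2: f′(1.73) = 24.3; p₂ = 1.73 − 0.01·24.3 = 1.487
Step 3: f′(1.487) = 21.87; p₃ = 1.487 − 0.01·21.87 = 1.2683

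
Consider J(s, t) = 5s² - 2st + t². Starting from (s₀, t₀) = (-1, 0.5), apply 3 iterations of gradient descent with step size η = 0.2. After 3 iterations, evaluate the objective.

∇J = (10s - 2t, -2s + 2t)
Step 1: at (-1, 0.5), ∇J = (-11, 3) → (-1, 0.5) − 0.2·(-11, 3) = (1.2, -0.1)
Step 2: at (1.2, -0.1), ∇J = (12.2, -2.6) → (1.2, -0.1) − 0.2·(12.2, -2.6) = (-1.24, 0.42)
Step 3: at (-1.24, 0.42), ∇J = (-13.24, 3.32) → (-1.24, 0.42) − 0.2·(-13.24, 3.32) = (1.408, -0.244)
J(1.408, -0.244) = 10.65896

10.65896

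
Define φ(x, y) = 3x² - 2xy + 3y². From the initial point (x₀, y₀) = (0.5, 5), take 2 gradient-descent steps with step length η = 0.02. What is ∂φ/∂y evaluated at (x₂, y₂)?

∇φ = (6x - 2y, -2x + 6y)
Step 1: at (0.5, 5), ∇φ = (-7, 29) → (0.5, 5) − 0.02·(-7, 29) = (0.64, 4.42)
Step 2: at (0.64, 4.42), ∇φ = (-5, 25.24) → (0.64, 4.42) − 0.02·(-5, 25.24) = (0.74, 3.9152)
∂φ/∂y at (0.74, 3.9152) = 22.0112

22.0112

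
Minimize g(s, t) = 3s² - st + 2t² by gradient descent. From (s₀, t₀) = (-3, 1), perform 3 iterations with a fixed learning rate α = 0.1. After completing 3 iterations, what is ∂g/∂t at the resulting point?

∇g = (6s - t, -s + 4t)
(s₁, t₁) = (-3, 1) − 0.1·(-19, 7) = (-1.1, 0.3)
(s₂, t₂) = (-1.1, 0.3) − 0.1·(-6.9, 2.3) = (-0.41, 0.07)
(s₃, t₃) = (-0.41, 0.07) − 0.1·(-2.53, 0.69) = (-0.157, 0.001)
∂g/∂t at (-0.157, 0.001) = 0.161

0.161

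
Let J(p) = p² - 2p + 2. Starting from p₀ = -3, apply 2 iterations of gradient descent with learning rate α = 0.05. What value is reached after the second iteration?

-2.24

J′(p) = 2p - 2
Step 1: J′(-3) = -8; p₁ = -3 − 0.05·(-8) = -2.6
Step 2: J′(-2.6) = -7.2; p₂ = -2.6 − 0.05·(-7.2) = -2.24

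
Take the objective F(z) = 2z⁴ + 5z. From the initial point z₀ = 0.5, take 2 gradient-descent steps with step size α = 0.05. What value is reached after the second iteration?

F′(z) = 8z³ + 5
z₁ = 0.5 − 0.05·6 = 0.2
z₂ = 0.2 − 0.05·5.064 = -0.0532

-0.0532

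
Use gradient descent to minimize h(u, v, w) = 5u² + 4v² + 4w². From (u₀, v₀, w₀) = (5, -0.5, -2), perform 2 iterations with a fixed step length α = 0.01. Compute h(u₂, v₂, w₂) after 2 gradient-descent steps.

94.19118032

∇h = (10u, 8v, 8w)
(u₁, v₁, w₁) = (5, -0.5, -2) − 0.01·(50, -4, -16) = (4.5, -0.46, -1.84)
(u₂, v₂, w₂) = (4.5, -0.46, -1.84) − 0.01·(45, -3.68, -14.72) = (4.05, -0.4232, -1.6928)
h(4.05, -0.4232, -1.6928) = 94.19118032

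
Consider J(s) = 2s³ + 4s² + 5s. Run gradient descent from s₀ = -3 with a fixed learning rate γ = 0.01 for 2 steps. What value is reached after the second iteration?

-3.80535

J′(s) = 6s² + 8s + 5
s₁ = -3 − 0.01·35 = -3.35
s₂ = -3.35 − 0.01·45.535 = -3.80535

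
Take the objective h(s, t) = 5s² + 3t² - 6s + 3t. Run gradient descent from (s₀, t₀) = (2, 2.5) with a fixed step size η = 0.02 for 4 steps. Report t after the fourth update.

1.29908608

∇h = (10s - 6, 6t + 3)
Step 1: at (2, 2.5), ∇h = (14, 18) → (2, 2.5) − 0.02·(14, 18) = (1.72, 2.14)
Step 2: at (1.72, 2.14), ∇h = (11.2, 15.84) → (1.72, 2.14) − 0.02·(11.2, 15.84) = (1.496, 1.8232)
Step 3: at (1.496, 1.8232), ∇h = (8.96, 13.9392) → (1.496, 1.8232) − 0.02·(8.96, 13.9392) = (1.3168, 1.544416)
Step 4: at (1.3168, 1.544416), ∇h = (7.168, 12.266496) → (1.3168, 1.544416) − 0.02·(7.168, 12.266496) = (1.17344, 1.29908608)
t = 1.29908608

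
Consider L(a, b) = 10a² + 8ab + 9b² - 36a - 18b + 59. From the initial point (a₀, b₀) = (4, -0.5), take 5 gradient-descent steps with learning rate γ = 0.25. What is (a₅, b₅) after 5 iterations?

(-5896.3125, -5162.921875)

∇L = (20a + 8b - 36, 8a + 18b - 18)
(a₁, b₁) = (4, -0.5) − 0.25·(40, 5) = (-6, -1.75)
(a₂, b₂) = (-6, -1.75) − 0.25·(-170, -97.5) = (36.5, 22.625)
(a₃, b₃) = (36.5, 22.625) − 0.25·(875, 681.25) = (-182.25, -147.6875)
(a₄, b₄) = (-182.25, -147.6875) − 0.25·(-4862.5, -4134.375) = (1033.375, 885.90625)
(a₅, b₅) = (1033.375, 885.90625) − 0.25·(27718.75, 24195.3125) = (-5896.3125, -5162.921875)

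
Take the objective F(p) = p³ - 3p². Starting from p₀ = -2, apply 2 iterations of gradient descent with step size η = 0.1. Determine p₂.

-12.848

F′(p) = 3p² - 6p
Step 1: F′(-2) = 24; p₁ = -2 − 0.1·24 = -4.4
Step 2: F′(-4.4) = 84.48; p₂ = -4.4 − 0.1·84.48 = -12.848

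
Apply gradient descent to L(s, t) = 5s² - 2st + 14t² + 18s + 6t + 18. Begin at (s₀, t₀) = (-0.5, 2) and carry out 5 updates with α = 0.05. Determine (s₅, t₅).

∇L = (10s - 2t + 18, -2s + 28t + 6)
(s₁, t₁) = (-0.5, 2) − 0.05·(9, 63) = (-0.95, -1.15)
(s₂, t₂) = (-0.95, -1.15) − 0.05·(10.8, -24.3) = (-1.49, 0.065)
(s₃, t₃) = (-1.49, 0.065) − 0.05·(2.97, 10.8) = (-1.6385, -0.475)
(s₄, t₄) = (-1.6385, -0.475) − 0.05·(2.565, -4.023) = (-1.76675, -0.27385)
(s₅, t₅) = (-1.76675, -0.27385) − 0.05·(0.8802, 1.8657) = (-1.81076, -0.367135)

(-1.81076, -0.367135)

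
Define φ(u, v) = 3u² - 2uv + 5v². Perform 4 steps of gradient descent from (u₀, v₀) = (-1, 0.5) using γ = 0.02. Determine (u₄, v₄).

∇φ = (6u - 2v, -2u + 10v)
(u₁, v₁) = (-1, 0.5) − 0.02·(-7, 7) = (-0.86, 0.36)
(u₂, v₂) = (-0.86, 0.36) − 0.02·(-5.88, 5.32) = (-0.7424, 0.2536)
(u₃, v₃) = (-0.7424, 0.2536) − 0.02·(-4.9616, 4.0208) = (-0.643168, 0.173184)
(u₄, v₄) = (-0.643168, 0.173184) − 0.02·(-4.205376, 3.018176) = (-0.55906048, 0.11282048)

(-0.55906048, 0.11282048)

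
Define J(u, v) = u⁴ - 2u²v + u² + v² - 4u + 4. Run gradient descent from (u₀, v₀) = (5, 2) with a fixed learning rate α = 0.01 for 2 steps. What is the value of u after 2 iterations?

0.40508384

∇J = (4u³ - 4uv + 2u - 4, -2u² + 2v)
(u₁, v₁) = (5, 2) − 0.01·(466, -46) = (0.34, 2.46)
(u₂, v₂) = (0.34, 2.46) − 0.01·(-6.508384, 4.6888) = (0.40508384, 2.413112)
u = 0.40508384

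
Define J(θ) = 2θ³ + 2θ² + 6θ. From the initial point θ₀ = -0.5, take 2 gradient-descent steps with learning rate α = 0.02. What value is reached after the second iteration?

-0.725852

J′(θ) = 6θ² + 4θ + 6
θ₁ = -0.5 − 0.02·5.5 = -0.61
θ₂ = -0.61 − 0.02·5.7926 = -0.725852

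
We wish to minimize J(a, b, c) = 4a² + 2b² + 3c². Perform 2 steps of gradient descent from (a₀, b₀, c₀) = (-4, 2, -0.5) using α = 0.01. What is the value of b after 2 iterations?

∇J = (8a, 4b, 6c)
Step 1: at (-4, 2, -0.5), ∇J = (-32, 8, -3) → (-4, 2, -0.5) − 0.01·(-32, 8, -3) = (-3.68, 1.92, -0.47)
Step 2: at (-3.68, 1.92, -0.47), ∇J = (-29.44, 7.68, -2.82) → (-3.68, 1.92, -0.47) − 0.01·(-29.44, 7.68, -2.82) = (-3.3856, 1.8432, -0.4418)
b = 1.8432

1.8432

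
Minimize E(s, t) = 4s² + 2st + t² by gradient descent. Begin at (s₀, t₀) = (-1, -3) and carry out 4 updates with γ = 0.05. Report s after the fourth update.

0.3761

∇E = (8s + 2t, 2s + 2t)
(s₁, t₁) = (-1, -3) − 0.05·(-14, -8) = (-0.3, -2.6)
(s₂, t₂) = (-0.3, -2.6) − 0.05·(-7.6, -5.8) = (0.08, -2.31)
(s₃, t₃) = (0.08, -2.31) − 0.05·(-3.98, -4.46) = (0.279, -2.087)
(s₄, t₄) = (0.279, -2.087) − 0.05·(-1.942, -3.616) = (0.3761, -1.9062)
s = 0.3761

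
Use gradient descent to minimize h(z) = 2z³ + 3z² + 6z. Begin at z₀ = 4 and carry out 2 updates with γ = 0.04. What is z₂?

-1.289984

h′(z) = 6z² + 6z + 6
z₁ = 4 − 0.04·126 = -1.04
z₂ = -1.04 − 0.04·6.2496 = -1.289984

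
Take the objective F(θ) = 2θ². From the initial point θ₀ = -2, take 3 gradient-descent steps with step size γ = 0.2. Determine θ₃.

-0.016

F′(θ) = 4θ
θ₁ = -2 − 0.2·(-8) = -0.4
θ₂ = -0.4 − 0.2·(-1.6) = -0.08
θ₃ = -0.08 − 0.2·(-0.32) = -0.016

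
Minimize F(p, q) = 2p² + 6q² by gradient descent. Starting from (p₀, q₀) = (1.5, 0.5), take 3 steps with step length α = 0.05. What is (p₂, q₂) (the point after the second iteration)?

∇F = (4p, 12q)
(p₁, q₁) = (1.5, 0.5) − 0.05·(6, 6) = (1.2, 0.2)
(p₂, q₂) = (1.2, 0.2) − 0.05·(4.8, 2.4) = (0.96, 0.08)

(0.96, 0.08)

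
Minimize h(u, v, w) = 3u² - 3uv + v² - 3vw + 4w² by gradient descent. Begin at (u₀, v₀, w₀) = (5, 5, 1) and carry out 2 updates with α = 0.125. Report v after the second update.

6.375

∇h = (6u - 3v, -3u + 2v - 3w, -3v + 8w)
Step 1: at (5, 5, 1), ∇h = (15, -8, -7) → (5, 5, 1) − 0.125·(15, -8, -7) = (3.125, 6, 1.875)
Step 2: at (3.125, 6, 1.875), ∇h = (0.75, -3, -3) → (3.125, 6, 1.875) − 0.125·(0.75, -3, -3) = (3.03125, 6.375, 2.25)
v = 6.375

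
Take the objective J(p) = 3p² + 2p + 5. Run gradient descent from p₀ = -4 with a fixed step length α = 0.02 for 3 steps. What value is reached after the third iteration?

-2.832064

J′(p) = 6p + 2
p₁ = -4 − 0.02·(-22) = -3.56
p₂ = -3.56 − 0.02·(-19.36) = -3.1728
p₃ = -3.1728 − 0.02·(-17.0368) = -2.832064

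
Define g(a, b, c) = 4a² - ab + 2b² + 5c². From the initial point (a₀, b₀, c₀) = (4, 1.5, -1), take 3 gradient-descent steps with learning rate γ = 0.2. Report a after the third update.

∇g = (8a - b, -a + 4b, 10c)
Step 1: at (4, 1.5, -1), ∇g = (30.5, 2, -10) → (4, 1.5, -1) − 0.2·(30.5, 2, -10) = (-2.1, 1.1, 1)
Step 2: at (-2.1, 1.1, 1), ∇g = (-17.9, 6.5, 10) → (-2.1, 1.1, 1) − 0.2·(-17.9, 6.5, 10) = (1.48, -0.2, -1)
Step 3: at (1.48, -0.2, -1), ∇g = (12.04, -2.28, -10) → (1.48, -0.2, -1) − 0.2·(12.04, -2.28, -10) = (-0.928, 0.256, 1)
a = -0.928

-0.928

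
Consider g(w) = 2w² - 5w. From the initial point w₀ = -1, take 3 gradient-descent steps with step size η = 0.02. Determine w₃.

g′(w) = 4w - 5
Step 1: g′(-1) = -9; w₁ = -1 − 0.02·(-9) = -0.82
Step 2: g′(-0.82) = -8.28; w₂ = -0.82 − 0.02·(-8.28) = -0.6544
Step 3: g′(-0.6544) = -7.6176; w₃ = -0.6544 − 0.02·(-7.6176) = -0.502048

-0.502048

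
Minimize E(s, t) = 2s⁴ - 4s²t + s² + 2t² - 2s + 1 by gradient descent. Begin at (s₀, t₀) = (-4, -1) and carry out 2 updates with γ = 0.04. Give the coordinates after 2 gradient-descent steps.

∇E = (8s³ - 8st + 2s - 2, -4s² + 4t)
(s₁, t₁) = (-4, -1) − 0.04·(-554, -68) = (18.16, 1.72)
(s₂, t₂) = (18.16, 1.72) − 0.04·(47695.690368, -1312.2624) = (-1889.66761472, 54.210496)

(-1889.66761472, 54.210496)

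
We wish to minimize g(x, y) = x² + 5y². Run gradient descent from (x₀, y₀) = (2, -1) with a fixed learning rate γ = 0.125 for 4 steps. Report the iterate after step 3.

(0.84375, 0.015625)

∇g = (2x, 10y)
Step 1: at (2, -1), ∇g = (4, -10) → (2, -1) − 0.125·(4, -10) = (1.5, 0.25)
Step 2: at (1.5, 0.25), ∇g = (3, 2.5) → (1.5, 0.25) − 0.125·(3, 2.5) = (1.125, -0.0625)
Step 3: at (1.125, -0.0625), ∇g = (2.25, -0.625) → (1.125, -0.0625) − 0.125·(2.25, -0.625) = (0.84375, 0.015625)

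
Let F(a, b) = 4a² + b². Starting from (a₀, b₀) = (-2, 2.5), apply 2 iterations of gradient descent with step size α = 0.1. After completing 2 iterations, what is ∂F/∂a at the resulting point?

-0.64

∇F = (8a, 2b)
(a₁, b₁) = (-2, 2.5) − 0.1·(-16, 5) = (-0.4, 2)
(a₂, b₂) = (-0.4, 2) − 0.1·(-3.2, 4) = (-0.08, 1.6)
∂F/∂a at (-0.08, 1.6) = -0.64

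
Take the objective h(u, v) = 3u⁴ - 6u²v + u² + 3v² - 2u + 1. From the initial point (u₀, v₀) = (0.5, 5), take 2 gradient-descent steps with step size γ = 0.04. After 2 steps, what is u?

2.46232064

∇h = (12u³ - 12uv + 2u - 2, -6u² + 6v)
(u₁, v₁) = (0.5, 5) − 0.04·(-29.5, 28.5) = (1.68, 3.86)
(u₂, v₂) = (1.68, 3.86) − 0.04·(-19.558016, 6.2256) = (2.46232064, 3.610976)
u = 2.46232064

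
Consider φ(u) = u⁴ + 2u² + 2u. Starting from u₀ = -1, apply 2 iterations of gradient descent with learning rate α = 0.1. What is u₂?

φ′(u) = 4u³ + 4u + 2
Step 1: φ′(-1) = -6; u₁ = -1 − 0.1·(-6) = -0.4
Step 2: φ′(-0.4) = 0.144; u₂ = -0.4 − 0.1·0.144 = -0.4144

-0.4144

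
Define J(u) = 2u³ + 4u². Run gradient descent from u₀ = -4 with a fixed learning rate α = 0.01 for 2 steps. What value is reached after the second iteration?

-5.560576

J′(u) = 6u² + 8u
Step 1: J′(-4) = 64; u₁ = -4 − 0.01·64 = -4.64
Step 2: J′(-4.64) = 92.0576; u₂ = -4.64 − 0.01·92.0576 = -5.560576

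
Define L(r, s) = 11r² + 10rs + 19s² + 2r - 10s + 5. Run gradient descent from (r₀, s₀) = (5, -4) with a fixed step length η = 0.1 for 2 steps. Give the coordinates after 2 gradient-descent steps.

∇L = (22r + 10s + 2, 10r + 38s - 10)
(r₁, s₁) = (5, -4) − 0.1·(72, -112) = (-2.2, 7.2)
(r₂, s₂) = (-2.2, 7.2) − 0.1·(25.6, 241.6) = (-4.76, -16.96)

(-4.76, -16.96)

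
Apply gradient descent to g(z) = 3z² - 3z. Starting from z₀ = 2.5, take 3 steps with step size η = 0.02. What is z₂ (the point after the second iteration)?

2.0488

g′(z) = 6z - 3
Step 1: g′(2.5) = 12; z₁ = 2.5 − 0.02·12 = 2.26
Step 2: g′(2.26) = 10.56; z₂ = 2.26 − 0.02·10.56 = 2.0488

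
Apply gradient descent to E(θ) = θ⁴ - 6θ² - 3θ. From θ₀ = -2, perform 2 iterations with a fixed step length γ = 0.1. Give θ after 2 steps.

-1.3884

E′(θ) = 4θ³ - 12θ - 3
θ₁ = -2 − 0.1·(-11) = -0.9
θ₂ = -0.9 − 0.1·4.884 = -1.3884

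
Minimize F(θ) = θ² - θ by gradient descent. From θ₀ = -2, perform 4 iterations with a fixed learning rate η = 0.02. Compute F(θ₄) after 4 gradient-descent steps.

4.25868486864896

F′(θ) = 2θ - 1
Step 1: F′(-2) = -5; θ₁ = -2 − 0.02·(-5) = -1.9
Step 2: F′(-1.9) = -4.8; θ₂ = -1.9 − 0.02·(-4.8) = -1.804
Step 3: F′(-1.804) = -4.608; θ₃ = -1.804 − 0.02·(-4.608) = -1.71184
Step 4: F′(-1.71184) = -4.42368; θ₄ = -1.71184 − 0.02·(-4.42368) = -1.6233664
F(-1.6233664) = 4.25868486864896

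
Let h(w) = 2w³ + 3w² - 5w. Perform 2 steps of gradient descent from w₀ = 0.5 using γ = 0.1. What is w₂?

h′(w) = 6w² + 6w - 5
Step 1: h′(0.5) = -0.5; w₁ = 0.5 − 0.1·(-0.5) = 0.55
Step 2: h′(0.55) = 0.115; w₂ = 0.55 − 0.1·0.115 = 0.5385

0.5385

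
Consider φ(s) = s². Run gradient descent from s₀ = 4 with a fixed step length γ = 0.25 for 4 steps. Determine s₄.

φ′(s) = 2s
Step 1: φ′(4) = 8; s₁ = 4 − 0.25·8 = 2
Step 2: φ′(2) = 4; s₂ = 2 − 0.25·4 = 1
Step 3: φ′(1) = 2; s₃ = 1 − 0.25·2 = 0.5
Step 4: φ′(0.5) = 1; s₄ = 0.5 − 0.25·1 = 0.25

0.25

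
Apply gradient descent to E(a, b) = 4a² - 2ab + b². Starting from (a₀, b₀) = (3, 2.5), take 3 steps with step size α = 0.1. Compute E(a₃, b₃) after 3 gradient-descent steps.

∇E = (8a - 2b, -2a + 2b)
Step 1: at (3, 2.5), ∇E = (19, -1) → (3, 2.5) − 0.1·(19, -1) = (1.1, 2.6)
Step 2: at (1.1, 2.6), ∇E = (3.6, 3) → (1.1, 2.6) − 0.1·(3.6, 3) = (0.74, 2.3)
Step 3: at (0.74, 2.3), ∇E = (1.32, 3.12) → (0.74, 2.3) − 0.1·(1.32, 3.12) = (0.608, 1.988)
E(0.608, 1.988) = 3.013392

3.013392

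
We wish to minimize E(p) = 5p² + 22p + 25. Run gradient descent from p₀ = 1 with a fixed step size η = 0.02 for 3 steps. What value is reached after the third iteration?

E′(p) = 10p + 22
p₁ = 1 − 0.02·32 = 0.36
p₂ = 0.36 − 0.02·25.6 = -0.152
p₃ = -0.152 − 0.02·20.48 = -0.5616

-0.5616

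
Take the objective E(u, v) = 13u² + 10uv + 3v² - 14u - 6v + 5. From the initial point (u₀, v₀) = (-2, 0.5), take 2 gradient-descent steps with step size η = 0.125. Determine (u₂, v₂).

∇E = (26u + 10v - 14, 10u + 6v - 6)
Step 1: at (-2, 0.5), ∇E = (-61, -23) → (-2, 0.5) − 0.125·(-61, -23) = (5.625, 3.375)
Step 2: at (5.625, 3.375), ∇E = (166, 70.5) → (5.625, 3.375) − 0.125·(166, 70.5) = (-15.125, -5.4375)

(-15.125, -5.4375)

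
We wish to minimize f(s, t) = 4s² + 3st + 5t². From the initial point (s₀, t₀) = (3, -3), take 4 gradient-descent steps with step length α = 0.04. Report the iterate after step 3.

∇f = (8s + 3t, 3s + 10t)
(s₁, t₁) = (3, -3) − 0.04·(15, -21) = (2.4, -2.16)
(s₂, t₂) = (2.4, -2.16) − 0.04·(12.72, -14.4) = (1.8912, -1.584)
(s₃, t₃) = (1.8912, -1.584) − 0.04·(10.3776, -10.1664) = (1.476096, -1.177344)

(1.476096, -1.177344)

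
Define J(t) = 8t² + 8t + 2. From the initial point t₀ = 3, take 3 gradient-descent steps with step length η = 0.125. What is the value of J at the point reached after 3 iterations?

98

J′(t) = 16t + 8
Step 1: J′(3) = 56; t₁ = 3 − 0.125·56 = -4
Step 2: J′(-4) = -56; t₂ = -4 − 0.125·(-56) = 3
Step 3: J′(3) = 56; t₃ = 3 − 0.125·56 = -4
J(-4) = 98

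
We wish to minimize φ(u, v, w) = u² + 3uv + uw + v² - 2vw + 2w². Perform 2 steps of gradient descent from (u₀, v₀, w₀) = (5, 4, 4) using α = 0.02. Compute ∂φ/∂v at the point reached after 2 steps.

∇φ = (2u + 3v + w, 3u + 2v - 2w, u - 2v + 4w)
(u₁, v₁, w₁) = (5, 4, 4) − 0.02·(26, 15, 13) = (4.48, 3.7, 3.74)
(u₂, v₂, w₂) = (4.48, 3.7, 3.74) − 0.02·(23.8, 13.36, 12.04) = (4.004, 3.4328, 3.4992)
∂φ/∂v at (4.004, 3.4328, 3.4992) = 11.8792

11.8792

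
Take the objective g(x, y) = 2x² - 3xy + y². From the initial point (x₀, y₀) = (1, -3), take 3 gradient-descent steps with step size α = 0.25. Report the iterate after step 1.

(-2.25, -0.75)

∇g = (4x - 3y, -3x + 2y)
Step 1: at (1, -3), ∇g = (13, -9) → (1, -3) − 0.25·(13, -9) = (-2.25, -0.75)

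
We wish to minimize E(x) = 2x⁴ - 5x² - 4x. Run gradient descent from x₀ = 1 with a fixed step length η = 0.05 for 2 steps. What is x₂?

E′(x) = 8x³ - 10x - 4
Step 1: E′(1) = -6; x₁ = 1 − 0.05·(-6) = 1.3
Step 2: E′(1.3) = 0.576; x₂ = 1.3 − 0.05·0.576 = 1.2712

1.2712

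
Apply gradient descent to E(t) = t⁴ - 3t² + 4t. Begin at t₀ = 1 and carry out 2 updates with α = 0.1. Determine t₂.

E′(t) = 4t³ - 6t + 4
t₁ = 1 − 0.1·2 = 0.8
t₂ = 0.8 − 0.1·1.248 = 0.6752

0.6752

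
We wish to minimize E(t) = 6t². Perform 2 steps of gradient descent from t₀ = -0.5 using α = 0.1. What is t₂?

E′(t) = 12t
t₁ = -0.5 − 0.1·(-6) = 0.1
t₂ = 0.1 − 0.1·1.2 = -0.02

-0.02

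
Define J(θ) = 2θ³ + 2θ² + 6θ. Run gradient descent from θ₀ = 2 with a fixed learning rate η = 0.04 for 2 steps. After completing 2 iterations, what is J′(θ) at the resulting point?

J′(θ) = 6θ² + 4θ + 6
θ₁ = 2 − 0.04·38 = 0.48
θ₂ = 0.48 − 0.04·9.3024 = 0.107904
J′(θ) at (0.107904) = 6.501475639296

6.501475639296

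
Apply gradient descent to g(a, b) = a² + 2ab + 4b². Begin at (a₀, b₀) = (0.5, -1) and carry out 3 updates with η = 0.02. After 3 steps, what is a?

∇g = (2a + 2b, 2a + 8b)
(a₁, b₁) = (0.5, -1) − 0.02·(-1, -7) = (0.52, -0.86)
(a₂, b₂) = (0.52, -0.86) − 0.02·(-0.68, -5.84) = (0.5336, -0.7432)
(a₃, b₃) = (0.5336, -0.7432) − 0.02·(-0.4192, -4.8784) = (0.541984, -0.645632)
a = 0.541984

0.541984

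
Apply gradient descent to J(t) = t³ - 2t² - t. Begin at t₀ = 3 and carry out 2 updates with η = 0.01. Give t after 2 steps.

J′(t) = 3t² - 4t - 1
Step 1: J′(3) = 14; t₁ = 3 − 0.01·14 = 2.86
Step 2: J′(2.86) = 12.0988; t₂ = 2.86 − 0.01·12.0988 = 2.739012

2.739012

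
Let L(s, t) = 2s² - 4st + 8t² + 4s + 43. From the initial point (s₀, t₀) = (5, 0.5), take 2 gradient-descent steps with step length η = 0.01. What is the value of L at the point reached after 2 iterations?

∇L = (4s - 4t + 4, -4s + 16t)
(s₁, t₁) = (5, 0.5) − 0.01·(22, -12) = (4.78, 0.62)
(s₂, t₂) = (4.78, 0.62) − 0.01·(20.64, -9.2) = (4.5736, 0.712)
L(4.5736, 0.712) = 94.15997312

94.15997312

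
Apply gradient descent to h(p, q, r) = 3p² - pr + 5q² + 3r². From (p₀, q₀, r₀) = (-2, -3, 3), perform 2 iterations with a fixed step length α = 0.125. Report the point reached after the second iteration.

(0.03125, -0.1875, 0.109375)

∇h = (6p - r, 10q, -p + 6r)
(p₁, q₁, r₁) = (-2, -3, 3) − 0.125·(-15, -30, 20) = (-0.125, 0.75, 0.5)
(p₂, q₂, r₂) = (-0.125, 0.75, 0.5) − 0.125·(-1.25, 7.5, 3.125) = (0.03125, -0.1875, 0.109375)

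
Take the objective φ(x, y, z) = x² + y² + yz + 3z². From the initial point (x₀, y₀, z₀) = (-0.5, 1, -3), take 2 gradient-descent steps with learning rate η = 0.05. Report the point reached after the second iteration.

(-0.405, 1.0525, -1.5575)

∇φ = (2x, 2y + z, y + 6z)
Step 1: at (-0.5, 1, -3), ∇φ = (-1, -1, -17) → (-0.5, 1, -3) − 0.05·(-1, -1, -17) = (-0.45, 1.05, -2.15)
Step 2: at (-0.45, 1.05, -2.15), ∇φ = (-0.9, -0.05, -11.85) → (-0.45, 1.05, -2.15) − 0.05·(-0.9, -0.05, -11.85) = (-0.405, 1.0525, -1.5575)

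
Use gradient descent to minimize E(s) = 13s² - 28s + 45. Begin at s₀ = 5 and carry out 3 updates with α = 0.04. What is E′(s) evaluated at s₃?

E′(s) = 26s - 28
s₁ = 5 − 0.04·102 = 0.92
s₂ = 0.92 − 0.04·(-4.08) = 1.0832
s₃ = 1.0832 − 0.04·0.1632 = 1.076672
E′(s) at (1.076672) = -0.006528

-0.006528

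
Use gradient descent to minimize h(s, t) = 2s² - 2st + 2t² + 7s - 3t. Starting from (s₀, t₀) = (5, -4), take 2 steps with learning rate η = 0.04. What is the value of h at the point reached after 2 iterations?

∇h = (4s - 2t + 7, -2s + 4t - 3)
(s₁, t₁) = (5, -4) − 0.04·(35, -29) = (3.6, -2.84)
(s₂, t₂) = (3.6, -2.84) − 0.04·(27.08, -21.56) = (2.5168, -1.9776)
h(2.5168, -1.9776) = 53.99521536

53.99521536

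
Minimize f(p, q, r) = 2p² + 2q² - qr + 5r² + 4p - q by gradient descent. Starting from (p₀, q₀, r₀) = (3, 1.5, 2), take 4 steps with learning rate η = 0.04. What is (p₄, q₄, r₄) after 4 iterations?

∇f = (4p + 4, 4q - r - 1, -q + 10r)
(p₁, q₁, r₁) = (3, 1.5, 2) − 0.04·(16, 3, 18.5) = (2.36, 1.38, 1.26)
(p₂, q₂, r₂) = (2.36, 1.38, 1.26) − 0.04·(13.44, 3.26, 11.22) = (1.8224, 1.2496, 0.8112)
(p₃, q₃, r₃) = (1.8224, 1.2496, 0.8112) − 0.04·(11.2896, 3.1872, 6.8624) = (1.370816, 1.122112, 0.536704)
(p₄, q₄, r₄) = (1.370816, 1.122112, 0.536704) − 0.04·(9.483264, 2.951744, 4.244928) = (0.99148544, 1.00404224, 0.36690688)

(0.99148544, 1.00404224, 0.36690688)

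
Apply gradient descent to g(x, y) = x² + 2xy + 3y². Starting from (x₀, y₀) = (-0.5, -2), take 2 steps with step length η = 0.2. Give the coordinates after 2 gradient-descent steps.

∇g = (2x + 2y, 2x + 6y)
Step 1: at (-0.5, -2), ∇g = (-5, -13) → (-0.5, -2) − 0.2·(-5, -13) = (0.5, 0.6)
Step 2: at (0.5, 0.6), ∇g = (2.2, 4.6) → (0.5, 0.6) − 0.2·(2.2, 4.6) = (0.06, -0.32)

(0.06, -0.32)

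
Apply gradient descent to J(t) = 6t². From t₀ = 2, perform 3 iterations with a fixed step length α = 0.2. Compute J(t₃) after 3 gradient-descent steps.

J′(t) = 12t
Step 1: J′(2) = 24; t₁ = 2 − 0.2·24 = -2.8
Step 2: J′(-2.8) = -33.6; t₂ = -2.8 − 0.2·(-33.6) = 3.92
Step 3: J′(3.92) = 47.04; t₃ = 3.92 − 0.2·47.04 = -5.488
J(-5.488) = 180.708864

180.708864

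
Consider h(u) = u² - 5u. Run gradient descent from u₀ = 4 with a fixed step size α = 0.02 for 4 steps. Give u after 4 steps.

3.77401984

h′(u) = 2u - 5
Step 1: h′(4) = 3; u₁ = 4 − 0.02·3 = 3.94
Step 2: h′(3.94) = 2.88; u₂ = 3.94 − 0.02·2.88 = 3.8824
Step 3: h′(3.8824) = 2.7648; u₃ = 3.8824 − 0.02·2.7648 = 3.827104
Step 4: h′(3.827104) = 2.654208; u₄ = 3.827104 − 0.02·2.654208 = 3.77401984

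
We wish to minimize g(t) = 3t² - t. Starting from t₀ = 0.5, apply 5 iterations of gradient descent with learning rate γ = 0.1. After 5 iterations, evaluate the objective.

-0.0832983808

g′(t) = 6t - 1
Step 1: g′(0.5) = 2; t₁ = 0.5 − 0.1·2 = 0.3
Step 2: g′(0.3) = 0.8; t₂ = 0.3 − 0.1·0.8 = 0.22
Step 3: g′(0.22) = 0.32; t₃ = 0.22 − 0.1·0.32 = 0.188
Step 4: g′(0.188) = 0.128; t₄ = 0.188 − 0.1·0.128 = 0.1752
Step 5: g′(0.1752) = 0.0512; t₅ = 0.1752 − 0.1·0.0512 = 0.17008
g(0.17008) = -0.0832983808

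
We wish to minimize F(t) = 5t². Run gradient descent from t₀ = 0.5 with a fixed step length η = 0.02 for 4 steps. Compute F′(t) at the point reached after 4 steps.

F′(t) = 10t
Step 1: F′(0.5) = 5; t₁ = 0.5 − 0.02·5 = 0.4
Step 2: F′(0.4) = 4; t₂ = 0.4 − 0.02·4 = 0.32
Step 3: F′(0.32) = 3.2; t₃ = 0.32 − 0.02·3.2 = 0.256
Step 4: F′(0.256) = 2.56; t₄ = 0.256 − 0.02·2.56 = 0.2048
F′(t) at (0.2048) = 2.048

2.048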